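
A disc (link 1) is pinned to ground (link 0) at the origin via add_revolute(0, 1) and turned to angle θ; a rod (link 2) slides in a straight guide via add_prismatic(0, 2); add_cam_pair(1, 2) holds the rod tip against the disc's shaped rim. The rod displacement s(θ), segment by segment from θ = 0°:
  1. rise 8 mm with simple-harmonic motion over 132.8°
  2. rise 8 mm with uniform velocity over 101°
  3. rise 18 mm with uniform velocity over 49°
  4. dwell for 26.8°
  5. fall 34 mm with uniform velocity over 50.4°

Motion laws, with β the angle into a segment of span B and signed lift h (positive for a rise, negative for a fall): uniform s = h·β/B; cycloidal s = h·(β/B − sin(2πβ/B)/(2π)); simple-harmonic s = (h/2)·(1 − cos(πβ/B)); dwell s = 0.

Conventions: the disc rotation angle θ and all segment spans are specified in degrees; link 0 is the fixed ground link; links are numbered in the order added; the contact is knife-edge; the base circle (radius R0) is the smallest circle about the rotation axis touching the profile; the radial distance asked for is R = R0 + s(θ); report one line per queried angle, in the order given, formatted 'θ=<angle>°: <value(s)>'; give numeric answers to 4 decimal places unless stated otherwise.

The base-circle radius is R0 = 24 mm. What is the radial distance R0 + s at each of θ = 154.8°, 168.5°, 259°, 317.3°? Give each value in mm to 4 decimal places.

segment 1 (0° to 132.8°, simple-harmonic, h = 8) is passed completely: s = 0.0000 + (8) = 8.0000
θ = 154.8° falls in segment 2 (132.8° to 233.8°, uniform, h = 8): β = 154.8 − 132.8 = 22°, B = 101°; Δs = 8·22/101 = 1.7426; s = 8.0000 + 1.7426 = 9.7426
θ = 168.5° falls in segment 2 (132.8° to 233.8°, uniform, h = 8): β = 168.5 − 132.8 = 35.7°, B = 101°; Δs = 8·35.7/101 = 2.8277; s = 8.0000 + 2.8277 = 10.8277
segment 2 (132.8° to 233.8°, uniform, h = 8) is passed completely: s = 8.0000 + (8) = 16.0000
θ = 259° falls in segment 3 (233.8° to 282.8°, uniform, h = 18): β = 259 − 233.8 = 25.2°, B = 49°; Δs = 18·25.2/49 = 9.2571; s = 16.0000 + 9.2571 = 25.2571
segment 3 (233.8° to 282.8°, uniform, h = 18) is passed completely: s = 16.0000 + (18) = 34.0000
segment 4 (282.8° to 309.6°, dwell): s unchanged at 34.0000
θ = 317.3° falls in segment 5 (309.6° to 360°, uniform, h = -34): β = 317.3 − 309.6 = 7.7°, B = 50.4°; Δs = -34·7.7/50.4 = -5.1944; s = 34.0000 − 5.1944 = 28.8056
θ=154.8°: R = R0 + s = 24 + 9.7426 = 33.7426
θ=168.5°: R = R0 + s = 24 + 10.8277 = 34.8277
θ=259°: R = R0 + s = 24 + 25.2571 = 49.2571
θ=317.3°: R = R0 + s = 24 + 28.8056 = 52.8056

θ=154.8°: 33.7426
θ=168.5°: 34.8277
θ=259°: 49.2571
θ=317.3°: 52.8056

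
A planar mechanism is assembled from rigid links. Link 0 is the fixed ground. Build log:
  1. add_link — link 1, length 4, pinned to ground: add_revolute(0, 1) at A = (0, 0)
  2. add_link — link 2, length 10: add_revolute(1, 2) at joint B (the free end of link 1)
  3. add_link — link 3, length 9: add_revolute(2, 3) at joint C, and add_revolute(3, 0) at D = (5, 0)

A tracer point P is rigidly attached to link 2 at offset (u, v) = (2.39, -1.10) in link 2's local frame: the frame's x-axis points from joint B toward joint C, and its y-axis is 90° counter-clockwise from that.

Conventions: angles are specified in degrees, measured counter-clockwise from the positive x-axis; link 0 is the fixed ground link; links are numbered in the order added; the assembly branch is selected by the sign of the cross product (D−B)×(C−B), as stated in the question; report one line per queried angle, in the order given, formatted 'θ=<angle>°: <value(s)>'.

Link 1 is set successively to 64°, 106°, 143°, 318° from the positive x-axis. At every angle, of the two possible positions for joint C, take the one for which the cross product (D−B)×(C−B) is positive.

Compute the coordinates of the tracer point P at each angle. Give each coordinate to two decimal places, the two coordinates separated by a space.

A=(0,0), D=(5.00,0)
θ=64°: B = A + 4.00·(cos64°, sin64°) = (1.7535, 3.5952)
θ=64°: |BD| = 4.8441
θ=64°: circle(B,10.00) ∩ circle(D,9.00): a=4.3832, h=8.9882
θ=64°:   candidates: C₊=(11.3620,6.3660) cross=43.540; C₋=(-1.9797,-5.6818) cross=-43.540
θ=64°:   branch + wants cross > 0 → take C=(11.3620,6.3660) (cross=43.540)
θ=64°: ex = (C−B)/|BC| = (0.9608,0.2771); ey = (-0.2771,0.9608)
θ=64°: P = B + 2.39·ex + -1.10·ey = (4.3547,3.2005)
θ=106°: B = A + 4.00·(cos106°, sin106°) = (-1.1025, 3.8450)
θ=106°: |BD| = 7.2129
θ=106°: circle(B,10.00) ∩ circle(D,9.00): a=4.9235, h=8.7040
θ=106°:   candidates: C₊=(7.7030,8.5845) cross=62.781; C₋=(-1.5769,-6.1437) cross=-62.781
θ=106°:   branch + wants cross > 0 → take C=(7.7030,8.5845) (cross=62.781)
θ=106°: ex = (C−B)/|BC| = (0.8806,0.4739); ey = (-0.4739,0.8806)
θ=106°: P = B + 2.39·ex + -1.10·ey = (1.5233,4.0092)
θ=143°: B = A + 4.00·(cos143°, sin143°) = (-3.1945, 2.4073)
θ=143°: |BD| = 8.5408
θ=143°: circle(B,10.00) ∩ circle(D,9.00): a=5.3827, h=8.4277
θ=143°:   candidates: C₊=(4.3453,8.9762) cross=71.980; C₋=(-0.4054,-7.1959) cross=-71.980
θ=143°:   branch + wants cross > 0 → take C=(4.3453,8.9762) (cross=71.980)
θ=143°: ex = (C−B)/|BC| = (0.7540,0.6569); ey = (-0.6569,0.7540)
θ=143°: P = B + 2.39·ex + -1.10·ey = (-0.6699,3.1478)
θ=318°: B = A + 4.00·(cos318°, sin318°) = (2.9726, -2.6765)
θ=318°: |BD| = 3.3577
θ=318°: circle(B,10.00) ∩ circle(D,9.00): a=4.5082, h=8.9262
θ=318°:   candidates: C₊=(-1.4206,6.3068) cross=29.971; C₋=(12.8100,-4.4727) cross=-29.971
θ=318°:   branch + wants cross > 0 → take C=(-1.4206,6.3068) (cross=29.971)
θ=318°: ex = (C−B)/|BC| = (-0.4393,0.8983); ey = (-0.8983,-0.4393)
θ=318°: P = B + 2.39·ex + -1.10·ey = (2.9108,-0.0463)

θ=64°: 4.35 3.20
θ=106°: 1.52 4.01
θ=143°: -0.67 3.15
θ=318°: 2.91 -0.05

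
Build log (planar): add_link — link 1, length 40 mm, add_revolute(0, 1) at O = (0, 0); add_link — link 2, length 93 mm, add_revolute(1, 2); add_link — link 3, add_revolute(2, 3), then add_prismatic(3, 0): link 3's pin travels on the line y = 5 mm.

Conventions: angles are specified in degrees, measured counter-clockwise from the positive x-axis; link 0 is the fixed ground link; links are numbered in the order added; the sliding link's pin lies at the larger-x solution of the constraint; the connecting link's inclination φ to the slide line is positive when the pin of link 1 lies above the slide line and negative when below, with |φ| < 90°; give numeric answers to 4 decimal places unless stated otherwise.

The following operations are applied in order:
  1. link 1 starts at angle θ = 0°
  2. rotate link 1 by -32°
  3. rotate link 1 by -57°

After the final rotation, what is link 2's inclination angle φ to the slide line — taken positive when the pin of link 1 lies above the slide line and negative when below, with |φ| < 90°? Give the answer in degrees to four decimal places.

geometry: r = 40 mm, L = 93 mm, e = 5 mm; θ starts at 0°
rotate link 1 by -32°: θ ← 0° -32° = -32°
rotate link 1 by -57°: θ ← -32° -57° = -89°
h = r sin θ − e = -39.993908 − 5 = -44.993908
sin φ = h / L = -44.993908 / 93 = -0.48380546
φ = arcsin(-0.48380546) = -28.934239°

-28.9342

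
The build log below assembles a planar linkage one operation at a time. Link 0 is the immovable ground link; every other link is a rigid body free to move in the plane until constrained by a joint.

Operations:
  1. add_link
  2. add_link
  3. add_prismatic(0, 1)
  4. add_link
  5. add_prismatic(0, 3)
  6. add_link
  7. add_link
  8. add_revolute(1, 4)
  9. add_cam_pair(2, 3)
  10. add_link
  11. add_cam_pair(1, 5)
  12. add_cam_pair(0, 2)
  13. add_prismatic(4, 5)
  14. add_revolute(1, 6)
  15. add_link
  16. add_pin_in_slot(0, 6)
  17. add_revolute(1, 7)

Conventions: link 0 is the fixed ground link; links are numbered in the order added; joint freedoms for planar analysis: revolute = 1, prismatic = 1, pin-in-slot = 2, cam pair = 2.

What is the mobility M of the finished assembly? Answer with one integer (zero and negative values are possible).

(L,J1,J2)=(1,0,0); link0 fixed
link1: (2,0,0)
link2: (3,0,0)
P 0-1 [J1]: (3,1,0)
link3: (4,1,0)
P 0-3 [J1]: (4,2,0)
link4: (5,2,0)
link5: (6,2,0)
R 1-4 [J1]: (6,3,0)
C 2-3 [J2]: (6,3,1)
link6: (7,3,1)
C 1-5 [J2]: (7,3,2)
C 0-2 [J2]: (7,3,3)
P 4-5 [J1]: (7,4,3)
R 1-6 [J1]: (7,5,3)
link7: (8,5,3)
PS 0-6 [J2]: (8,5,4)
R 1-7 [J1]: (8,6,4)
Grübler: 3·7 − 2·6 − 4 = 5

M = 5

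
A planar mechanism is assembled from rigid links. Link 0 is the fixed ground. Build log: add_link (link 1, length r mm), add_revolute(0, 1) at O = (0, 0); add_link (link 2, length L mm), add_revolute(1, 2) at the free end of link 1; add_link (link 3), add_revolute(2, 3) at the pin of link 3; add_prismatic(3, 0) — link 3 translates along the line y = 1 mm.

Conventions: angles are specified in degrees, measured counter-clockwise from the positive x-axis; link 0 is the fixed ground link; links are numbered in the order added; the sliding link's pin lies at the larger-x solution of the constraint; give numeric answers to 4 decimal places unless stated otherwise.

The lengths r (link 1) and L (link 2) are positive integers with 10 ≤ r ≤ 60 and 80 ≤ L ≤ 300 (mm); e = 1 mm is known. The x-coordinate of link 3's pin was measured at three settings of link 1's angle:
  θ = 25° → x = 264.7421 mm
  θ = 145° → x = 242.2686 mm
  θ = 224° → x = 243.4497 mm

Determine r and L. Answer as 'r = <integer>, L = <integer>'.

constraint per measurement: (x − r cos θ)² + (r sin θ − e)² = L²
subtracting the θ₁ and θ₂ equations cancels the r² and L² terms:
r = (x₁² − x₂²) / (2[(x₁cos θ₁ + e sin θ₁) − (x₂cos θ₂ + e sin θ₂)]) = 13.0000 → r = 13
L² = (x₁ − r cos θ₁)² + (r sin θ₁ − e)² = 64009.0079 → L = 253.0000 → L = 253
check at θ₃=224°: x = 243.4497 (printed 243.4497) ✓

r = 13, L = 253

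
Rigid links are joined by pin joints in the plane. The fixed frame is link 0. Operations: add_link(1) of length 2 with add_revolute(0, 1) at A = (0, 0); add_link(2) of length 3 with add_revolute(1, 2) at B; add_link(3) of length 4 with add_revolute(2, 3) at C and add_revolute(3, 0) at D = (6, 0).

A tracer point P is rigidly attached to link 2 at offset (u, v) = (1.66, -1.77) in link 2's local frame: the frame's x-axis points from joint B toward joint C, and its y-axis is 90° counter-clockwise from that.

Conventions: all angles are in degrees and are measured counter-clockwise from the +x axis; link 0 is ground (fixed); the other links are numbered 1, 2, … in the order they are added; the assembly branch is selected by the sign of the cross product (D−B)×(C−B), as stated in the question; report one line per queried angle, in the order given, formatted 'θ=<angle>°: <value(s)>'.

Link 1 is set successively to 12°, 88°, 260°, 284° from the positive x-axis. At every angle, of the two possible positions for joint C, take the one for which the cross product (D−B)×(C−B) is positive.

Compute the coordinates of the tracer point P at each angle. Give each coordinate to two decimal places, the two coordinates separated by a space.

A=(0,0), D=(6.00,0)
θ=12°: B = A + 2.00·(cos12°, sin12°) = (1.9563, 0.4158)
θ=12°: |BD| = 4.0650
θ=12°: circle(B,3.00) ∩ circle(D,4.00): a=1.1715, h=2.7618
θ=12°:   candidates: C₊=(3.4042,3.0433) cross=11.227; C₋=(2.8391,-2.4513) cross=-11.227
θ=12°:   branch + wants cross > 0 → take C=(3.4042,3.0433) (cross=11.227)
θ=12°: ex = (C−B)/|BC| = (0.4826,0.8758); ey = (-0.8758,0.4826)
θ=12°: P = B + 1.66·ex + -1.77·ey = (4.3077,1.0154)
θ=88°: B = A + 2.00·(cos88°, sin88°) = (0.0698, 1.9988)
θ=88°: |BD| = 6.2580
θ=88°: circle(B,3.00) ∩ circle(D,4.00): a=2.5697, h=1.5481
θ=88°:   candidates: C₊=(2.9994,2.6450) cross=9.688; C₋=(2.0105,-0.2890) cross=-9.688
θ=88°:   branch + wants cross > 0 → take C=(2.9994,2.6450) (cross=9.688)
θ=88°: ex = (C−B)/|BC| = (0.9765,0.2154); ey = (-0.2154,0.9765)
θ=88°: P = B + 1.66·ex + -1.77·ey = (2.0721,0.6279)
θ=260°: B = A + 2.00·(cos260°, sin260°) = (-0.3473, -1.9696)
θ=260°: |BD| = 6.6459
θ=260°: circle(B,3.00) ∩ circle(D,4.00): a=2.7963, h=1.0866
θ=260°:   candidates: C₊=(2.0013,-0.1031) cross=7.222; C₋=(2.6454,-2.1787) cross=-7.222
θ=260°:   branch + wants cross > 0 → take C=(2.0013,-0.1031) (cross=7.222)
θ=260°: ex = (C−B)/|BC| = (0.7829,0.6222); ey = (-0.6222,0.7829)
θ=260°: P = B + 1.66·ex + -1.77·ey = (2.0535,-2.3225)
θ=284°: B = A + 2.00·(cos284°, sin284°) = (0.4838, -1.9406)
θ=284°: |BD| = 5.8476
θ=284°: circle(B,3.00) ∩ circle(D,4.00): a=2.3252, h=1.8956
θ=284°:   candidates: C₊=(2.0482,0.6192) cross=11.085; C₋=(3.3064,-2.9571) cross=-11.085
θ=284°:   branch + wants cross > 0 → take C=(2.0482,0.6192) (cross=11.085)
θ=284°: ex = (C−B)/|BC| = (0.5215,0.8533); ey = (-0.8533,0.5215)
θ=284°: P = B + 1.66·ex + -1.77·ey = (2.8598,-1.4471)

θ=12°: 4.31 1.02
θ=88°: 2.07 0.63
θ=260°: 2.05 -2.32
θ=284°: 2.86 -1.45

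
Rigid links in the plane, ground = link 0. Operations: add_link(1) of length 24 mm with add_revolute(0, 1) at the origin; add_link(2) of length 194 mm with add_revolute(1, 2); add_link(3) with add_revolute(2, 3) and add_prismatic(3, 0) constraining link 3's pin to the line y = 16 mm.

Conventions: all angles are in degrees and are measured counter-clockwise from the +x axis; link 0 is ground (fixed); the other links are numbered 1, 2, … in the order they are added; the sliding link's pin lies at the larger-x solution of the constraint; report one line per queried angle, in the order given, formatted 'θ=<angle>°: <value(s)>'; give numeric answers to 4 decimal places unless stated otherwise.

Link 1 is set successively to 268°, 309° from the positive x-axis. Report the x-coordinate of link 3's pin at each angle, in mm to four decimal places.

geometry: r = 24 mm, L = 194 mm, e = 16 mm
θ=268°: crank pin P = (r cos θ, r sin θ) = (-0.837588, -23.985380)
θ=268°: h = r sin θ − e = -23.985380 − 16 = -39.985380
θ=268°: x = r cos θ + √(L² − h²) = -0.837588 + 189.834584 = 188.996996
θ=309°: crank pin P = (r cos θ, r sin θ) = (15.103689, -18.651503)
θ=309°: h = r sin θ − e = -18.651503 − 16 = -34.651503
θ=309°: x = r cos θ + √(L² − h²) = 15.103689 + 190.880259 = 205.983949

θ=268°: 188.9970
θ=309°: 205.9839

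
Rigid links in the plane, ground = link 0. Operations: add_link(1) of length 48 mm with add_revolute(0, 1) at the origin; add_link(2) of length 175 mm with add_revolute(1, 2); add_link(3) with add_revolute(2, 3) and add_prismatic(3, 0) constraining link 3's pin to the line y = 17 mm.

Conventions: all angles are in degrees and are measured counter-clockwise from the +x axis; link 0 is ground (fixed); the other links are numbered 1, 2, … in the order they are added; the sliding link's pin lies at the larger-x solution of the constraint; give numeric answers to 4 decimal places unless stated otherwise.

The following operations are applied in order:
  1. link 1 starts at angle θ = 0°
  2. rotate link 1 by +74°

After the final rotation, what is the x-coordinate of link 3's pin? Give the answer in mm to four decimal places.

geometry: r = 48 mm, L = 175 mm, e = 17 mm; θ starts at 0°
rotate link 1 by +74°: θ ← 0° +74° = 74°
crank pin P = (r cos θ, r sin θ) = (13.230593, 46.140561)
h = r sin θ − e = 46.140561 − 17 = 29.140561
x = r cos θ + √(L² − h²) = 13.230593 + 172.556738 = 185.787331

185.7873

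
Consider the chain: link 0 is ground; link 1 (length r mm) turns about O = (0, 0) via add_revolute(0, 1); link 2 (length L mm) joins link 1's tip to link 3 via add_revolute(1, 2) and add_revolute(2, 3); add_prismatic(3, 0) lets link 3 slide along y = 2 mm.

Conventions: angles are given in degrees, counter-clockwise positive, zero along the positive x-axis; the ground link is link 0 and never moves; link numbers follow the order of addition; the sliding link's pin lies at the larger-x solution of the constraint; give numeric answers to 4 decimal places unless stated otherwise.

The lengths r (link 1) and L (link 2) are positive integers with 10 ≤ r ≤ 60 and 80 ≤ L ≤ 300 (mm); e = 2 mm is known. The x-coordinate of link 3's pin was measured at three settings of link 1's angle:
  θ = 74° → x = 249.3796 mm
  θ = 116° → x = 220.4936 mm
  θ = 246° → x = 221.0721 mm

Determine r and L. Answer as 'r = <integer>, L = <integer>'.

constraint per measurement: (x − r cos θ)² + (r sin θ − e)² = L²
subtracting the θ₁ and θ₂ equations cancels the r² and L² terms:
r = (x₁² − x₂²) / (2[(x₁cos θ₁ + e sin θ₁) − (x₂cos θ₂ + e sin θ₂)]) = 41.0000 → r = 41
L² = (x₁ − r cos θ₁)² + (r sin θ₁ − e)² = 58080.9946 → L = 241.0000 → L = 241
check at θ₃=246°: x = 221.0721 (printed 221.0721) ✓

r = 41, L = 241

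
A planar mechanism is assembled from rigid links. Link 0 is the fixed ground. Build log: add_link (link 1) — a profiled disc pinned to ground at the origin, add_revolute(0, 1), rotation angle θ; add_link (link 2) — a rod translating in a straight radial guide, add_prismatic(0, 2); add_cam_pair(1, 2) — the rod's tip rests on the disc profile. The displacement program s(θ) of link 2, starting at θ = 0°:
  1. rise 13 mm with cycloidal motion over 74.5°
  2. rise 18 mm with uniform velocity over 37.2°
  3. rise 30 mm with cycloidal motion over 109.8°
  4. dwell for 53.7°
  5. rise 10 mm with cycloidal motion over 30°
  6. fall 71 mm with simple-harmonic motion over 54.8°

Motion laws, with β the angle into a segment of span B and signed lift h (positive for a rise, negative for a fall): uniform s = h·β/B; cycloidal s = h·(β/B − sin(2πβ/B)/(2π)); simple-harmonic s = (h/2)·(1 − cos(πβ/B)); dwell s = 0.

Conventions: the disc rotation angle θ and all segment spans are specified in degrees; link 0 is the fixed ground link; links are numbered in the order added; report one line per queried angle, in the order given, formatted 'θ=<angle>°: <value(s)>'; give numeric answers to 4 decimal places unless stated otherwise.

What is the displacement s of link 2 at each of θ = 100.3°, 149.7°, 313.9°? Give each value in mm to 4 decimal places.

seg 1 [0°–74.5°] cycloidal, h=13: full span → s += 13 → s = 13.0000
seg 2 [74.5°–111.7°] uniform, h=18: θ=100.3° here. β=25.8, B=37.2. 18·25.8/37.2 = 12.4839 → s = 25.4839
seg 2 [74.5°–111.7°] uniform, h=18: full span → s += 18 → s = 31.0000
seg 3 [111.7°–221.5°] cycloidal, h=30: θ=149.7° here. β=38, B=109.8. 30·(0.3461 − sin(2π·0.3461)/(2π)) = 6.4519 → s = 37.4519
seg 3 [111.7°–221.5°] cycloidal, h=30: full span → s += 30 → s = 61.0000
seg 4 [221.5°–275.2°] dwell: s stays 61.0000
seg 5 [275.2°–305.2°] cycloidal, h=10: full span → s += 10 → s = 71.0000
seg 6 [305.2°–360°] simple-harmonic, h=-71: θ=313.9° here. β=8.7, B=54.8. -71/2·(1 − cos(π·0.1588)) = -4.3247 → s = 66.6753

θ=100.3°: 25.4839
θ=149.7°: 37.4519
θ=313.9°: 66.6753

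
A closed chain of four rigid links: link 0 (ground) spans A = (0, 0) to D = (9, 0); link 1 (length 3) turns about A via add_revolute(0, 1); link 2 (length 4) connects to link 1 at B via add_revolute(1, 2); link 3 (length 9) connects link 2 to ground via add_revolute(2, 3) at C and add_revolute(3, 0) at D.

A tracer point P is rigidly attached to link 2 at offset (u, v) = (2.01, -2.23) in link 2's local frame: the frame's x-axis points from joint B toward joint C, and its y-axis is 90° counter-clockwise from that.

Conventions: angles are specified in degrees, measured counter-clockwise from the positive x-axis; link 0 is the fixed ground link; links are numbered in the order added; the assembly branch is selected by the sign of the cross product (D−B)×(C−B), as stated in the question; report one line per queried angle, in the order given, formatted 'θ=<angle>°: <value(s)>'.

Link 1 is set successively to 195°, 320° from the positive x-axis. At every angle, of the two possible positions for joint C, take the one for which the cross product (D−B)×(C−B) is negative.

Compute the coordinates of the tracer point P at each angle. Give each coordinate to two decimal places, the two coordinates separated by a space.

A=(0,0), D=(9.00,0)
θ=195°: B = A + 3.00·(cos195°, sin195°) = (-2.8978, -0.7765)
θ=195°: |BD| = 11.9231
θ=195°: circle(B,4.00) ∩ circle(D,9.00): a=3.2357, h=2.3516
θ=195°:   candidates: C₊=(0.1780,1.7809) cross=28.038; C₋=(0.4842,-2.9123) cross=-28.038
θ=195°:   branch - wants cross < 0 → take C=(0.4842,-2.9123) (cross=-28.038)
θ=195°: ex = (C−B)/|BC| = (0.8455,-0.5340); ey = (0.5340,0.8455)
θ=195°: P = B + 2.01·ex + -2.23·ey = (-2.3891,-3.7352)
θ=320°: B = A + 3.00·(cos320°, sin320°) = (2.2981, -1.9284)
θ=320°: |BD| = 6.9738
θ=320°: circle(B,4.00) ∩ circle(D,9.00): a=-1.1734, h=3.8240
θ=320°:   candidates: C₊=(0.1131,1.4221) cross=26.668; C₋=(2.2279,-5.9277) cross=-26.668
θ=320°:   branch - wants cross < 0 → take C=(2.2279,-5.9277) (cross=-26.668)
θ=320°: ex = (C−B)/|BC| = (-0.0176,-0.9998); ey = (0.9998,-0.0176)
θ=320°: P = B + 2.01·ex + -2.23·ey = (0.0332,-3.8989)

θ=195°: -2.39 -3.74
θ=320°: 0.03 -3.90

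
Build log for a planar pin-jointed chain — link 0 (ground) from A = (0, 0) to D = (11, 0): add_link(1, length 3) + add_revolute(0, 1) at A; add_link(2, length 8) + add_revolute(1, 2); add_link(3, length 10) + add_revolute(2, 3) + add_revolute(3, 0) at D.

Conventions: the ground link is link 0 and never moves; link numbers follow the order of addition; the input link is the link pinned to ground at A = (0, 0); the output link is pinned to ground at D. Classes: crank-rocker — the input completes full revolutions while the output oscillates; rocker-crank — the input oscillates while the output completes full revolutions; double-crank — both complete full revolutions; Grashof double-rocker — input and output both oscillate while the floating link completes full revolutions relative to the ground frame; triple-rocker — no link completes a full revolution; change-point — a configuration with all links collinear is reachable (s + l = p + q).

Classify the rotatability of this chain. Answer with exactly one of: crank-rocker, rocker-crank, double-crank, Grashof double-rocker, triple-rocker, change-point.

lengths: ground=11, input=3, coupler=8, output=10
sorted: s=3 (shortest), l=11 (longest), p+q=18
s + l = 14 vs p + q = 18
s + l < p + q (Grashof) with shortest = input link → crank-rocker

crank-rocker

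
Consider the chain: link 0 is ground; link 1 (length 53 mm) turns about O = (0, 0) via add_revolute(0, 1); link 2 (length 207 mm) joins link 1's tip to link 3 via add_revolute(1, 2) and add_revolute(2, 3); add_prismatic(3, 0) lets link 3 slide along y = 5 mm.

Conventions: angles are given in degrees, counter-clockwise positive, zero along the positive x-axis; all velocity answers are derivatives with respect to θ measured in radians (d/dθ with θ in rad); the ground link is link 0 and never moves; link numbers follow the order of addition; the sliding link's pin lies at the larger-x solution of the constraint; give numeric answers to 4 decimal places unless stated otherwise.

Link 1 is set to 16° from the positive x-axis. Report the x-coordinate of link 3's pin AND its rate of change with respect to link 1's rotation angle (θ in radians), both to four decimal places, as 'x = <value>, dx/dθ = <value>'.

geometry: r = 53 mm, L = 207 mm, e = 5 mm
crank pin P = (r cos θ, r sin θ) = (50.946870, 14.608780)
h = r sin θ − e = 14.608780 − 5 = 9.608780
x = r cos θ + √(L² − h²) = 50.946870 + 206.776864 = 257.723734
dx/dθ = −r sin θ − h·r cos θ/√(L² − h²) (θ in radians; h = 9.608780) = -16.976246

x = 257.7237, dx/dθ = -16.9762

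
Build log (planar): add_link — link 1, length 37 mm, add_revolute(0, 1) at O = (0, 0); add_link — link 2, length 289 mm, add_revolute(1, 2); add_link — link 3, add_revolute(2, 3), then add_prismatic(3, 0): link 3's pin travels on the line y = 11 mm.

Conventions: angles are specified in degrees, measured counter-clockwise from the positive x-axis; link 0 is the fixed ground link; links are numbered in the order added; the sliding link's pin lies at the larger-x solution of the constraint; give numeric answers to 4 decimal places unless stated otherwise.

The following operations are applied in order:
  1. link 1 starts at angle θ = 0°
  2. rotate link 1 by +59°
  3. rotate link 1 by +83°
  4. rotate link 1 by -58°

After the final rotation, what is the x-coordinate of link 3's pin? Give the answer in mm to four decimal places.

geometry: r = 37 mm, L = 289 mm, e = 11 mm; θ starts at 0°
rotate link 1 by +59°: θ ← 0° +59° = 59°
rotate link 1 by +83°: θ ← 59° +83° = 142°
rotate link 1 by -58°: θ ← 142° -58° = 84°
crank pin P = (r cos θ, r sin θ) = (3.867553, 36.797310)
h = r sin θ − e = 36.797310 − 11 = 25.797310
x = r cos θ + √(L² − h²) = 3.867553 + 287.846311 = 291.713864

291.7139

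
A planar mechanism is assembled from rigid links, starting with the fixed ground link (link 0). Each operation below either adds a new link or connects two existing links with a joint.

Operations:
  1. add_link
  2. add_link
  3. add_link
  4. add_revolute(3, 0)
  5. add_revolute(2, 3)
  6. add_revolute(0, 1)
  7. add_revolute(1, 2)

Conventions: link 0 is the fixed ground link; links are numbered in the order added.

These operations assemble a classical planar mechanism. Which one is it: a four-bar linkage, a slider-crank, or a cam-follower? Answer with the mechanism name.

links: 4 (incl. ground); joints: 4 revolute, 0 prismatic, 0 higher (cam) pair, forming one closed loop
4 links in a single 4R loop → four-bar linkage

four-bar linkage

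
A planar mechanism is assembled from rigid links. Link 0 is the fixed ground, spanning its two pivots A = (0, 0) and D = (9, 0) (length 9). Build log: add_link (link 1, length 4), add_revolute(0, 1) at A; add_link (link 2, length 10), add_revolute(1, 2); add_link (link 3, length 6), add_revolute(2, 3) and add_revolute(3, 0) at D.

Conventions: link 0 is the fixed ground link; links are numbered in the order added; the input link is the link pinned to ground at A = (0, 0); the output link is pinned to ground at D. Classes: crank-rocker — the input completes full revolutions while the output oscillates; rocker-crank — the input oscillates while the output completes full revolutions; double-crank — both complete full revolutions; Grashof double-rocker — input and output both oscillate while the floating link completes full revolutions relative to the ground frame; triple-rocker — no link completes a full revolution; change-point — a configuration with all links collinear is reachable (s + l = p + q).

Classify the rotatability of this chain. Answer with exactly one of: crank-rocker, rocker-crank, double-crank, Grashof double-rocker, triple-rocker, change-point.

lengths: ground=9, input=4, coupler=10, output=6
sorted: s=4 (shortest), l=10 (longest), p+q=15
s + l = 14 vs p + q = 15
s + l < p + q (Grashof) with shortest = input link → crank-rocker

crank-rocker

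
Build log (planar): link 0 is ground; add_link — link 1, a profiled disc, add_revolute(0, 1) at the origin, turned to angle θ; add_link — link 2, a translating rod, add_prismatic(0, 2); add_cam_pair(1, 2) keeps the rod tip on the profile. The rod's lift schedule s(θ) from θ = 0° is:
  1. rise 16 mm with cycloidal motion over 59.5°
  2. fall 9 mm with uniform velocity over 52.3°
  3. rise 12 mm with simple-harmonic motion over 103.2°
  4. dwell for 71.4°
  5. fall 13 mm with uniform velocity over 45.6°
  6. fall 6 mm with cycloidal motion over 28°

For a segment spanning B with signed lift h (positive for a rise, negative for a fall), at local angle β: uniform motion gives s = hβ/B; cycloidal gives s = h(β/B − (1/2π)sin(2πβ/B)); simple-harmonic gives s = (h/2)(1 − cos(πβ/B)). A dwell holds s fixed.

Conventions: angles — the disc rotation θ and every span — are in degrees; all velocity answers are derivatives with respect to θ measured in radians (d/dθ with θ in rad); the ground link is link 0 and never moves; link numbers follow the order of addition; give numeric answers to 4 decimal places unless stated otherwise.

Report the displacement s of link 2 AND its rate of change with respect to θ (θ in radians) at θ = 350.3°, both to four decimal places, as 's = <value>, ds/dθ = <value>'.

seg 1 [0°–59.5°] cycloidal, h=16: full span → s += 16 → s = 16.0000
seg 2 [59.5°–111.8°] uniform, h=-9: full span → s += -9 → s = 7.0000
seg 3 [111.8°–215°] simple-harmonic, h=12: full span → s += 12 → s = 19.0000
seg 4 [215°–286.4°] dwell: s stays 19.0000
seg 5 [286.4°–332°] uniform, h=-13: full span → s += -13 → s = 6.0000
seg 6 [332°–360°] cycloidal, h=-6: θ=350.3° here. β=18.3, B=28. -6·(0.6536 − sin(2π·0.6536)/(2π)) = -4.7064 → s = 1.2936
velocity in seg [332°–360°] (cycloidal), θ in radians: β = 18.3° = 0.3194 rad, B = 28° = 0.4887 rad; ds/dθ = (h/B)(1 − cos(2πβ/B)) = ((-6)/0.4887)(1 − cos(2π·0.6536)) = -19.269608 mm/rad

s = 1.2936, ds/dθ = -19.2696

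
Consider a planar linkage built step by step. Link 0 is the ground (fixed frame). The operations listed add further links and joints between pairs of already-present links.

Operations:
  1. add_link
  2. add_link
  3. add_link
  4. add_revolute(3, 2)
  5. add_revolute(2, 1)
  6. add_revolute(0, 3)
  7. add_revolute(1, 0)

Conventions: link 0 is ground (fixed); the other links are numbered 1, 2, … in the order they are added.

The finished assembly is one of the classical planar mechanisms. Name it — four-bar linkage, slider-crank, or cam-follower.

links: 4 (incl. ground); joints: 4 revolute, 0 prismatic, 0 higher (cam) pair, forming one closed loop
4 links in a single 4R loop → four-bar linkage

four-bar linkage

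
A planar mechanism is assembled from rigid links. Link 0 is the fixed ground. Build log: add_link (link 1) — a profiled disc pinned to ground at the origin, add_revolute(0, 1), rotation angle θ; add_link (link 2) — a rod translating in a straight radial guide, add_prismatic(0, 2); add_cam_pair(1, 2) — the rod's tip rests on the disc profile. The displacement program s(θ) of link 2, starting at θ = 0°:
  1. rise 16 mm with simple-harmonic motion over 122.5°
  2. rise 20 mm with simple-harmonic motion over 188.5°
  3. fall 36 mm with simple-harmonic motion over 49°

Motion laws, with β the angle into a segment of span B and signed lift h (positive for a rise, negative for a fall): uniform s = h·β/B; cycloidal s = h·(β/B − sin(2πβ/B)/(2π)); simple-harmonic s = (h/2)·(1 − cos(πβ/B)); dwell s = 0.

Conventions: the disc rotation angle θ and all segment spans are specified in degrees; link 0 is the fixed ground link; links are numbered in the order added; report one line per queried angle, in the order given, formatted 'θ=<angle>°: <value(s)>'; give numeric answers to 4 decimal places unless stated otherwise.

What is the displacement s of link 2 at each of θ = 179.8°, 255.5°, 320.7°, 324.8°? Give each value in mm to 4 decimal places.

seg 1 [0°–122.5°] simple-harmonic, h=16: full span → s += 16 → s = 16.0000
seg 2 [122.5°–311°] simple-harmonic, h=20: θ=179.8° here. β=57.3, B=188.5. 20/2·(1 − cos(π·0.3040)) = 4.2237 → s = 20.2237
seg 2 [122.5°–311°] simple-harmonic, h=20: θ=255.5° here. β=133, B=188.5. 20/2·(1 − cos(π·0.7056)) = 16.0185 → s = 32.0185
seg 2 [122.5°–311°] simple-harmonic, h=20: full span → s += 20 → s = 36.0000
seg 3 [311°–360°] simple-harmonic, h=-36: θ=320.7° here. β=9.7, B=49. -36/2·(1 − cos(π·0.1980)) = -3.3702 → s = 32.6298
seg 3 [311°–360°] simple-harmonic, h=-36: θ=324.8° here. β=13.8, B=49. -36/2·(1 − cos(π·0.2816)) = -6.5977 → s = 29.4023

θ=179.8°: 20.2237
θ=255.5°: 32.0185
θ=320.7°: 32.6298
θ=324.8°: 29.4023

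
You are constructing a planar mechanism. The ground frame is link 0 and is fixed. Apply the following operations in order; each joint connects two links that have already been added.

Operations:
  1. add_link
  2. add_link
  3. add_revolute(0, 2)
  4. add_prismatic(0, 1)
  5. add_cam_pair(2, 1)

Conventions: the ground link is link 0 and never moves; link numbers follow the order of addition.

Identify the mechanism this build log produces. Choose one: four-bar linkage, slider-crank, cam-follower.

links: 3 (incl. ground); joints: 1 revolute, 1 prismatic, 1 higher (cam) pair, forming one closed loop
3 links, revolute + prismatic + higher pair in one loop → cam-follower

cam-follower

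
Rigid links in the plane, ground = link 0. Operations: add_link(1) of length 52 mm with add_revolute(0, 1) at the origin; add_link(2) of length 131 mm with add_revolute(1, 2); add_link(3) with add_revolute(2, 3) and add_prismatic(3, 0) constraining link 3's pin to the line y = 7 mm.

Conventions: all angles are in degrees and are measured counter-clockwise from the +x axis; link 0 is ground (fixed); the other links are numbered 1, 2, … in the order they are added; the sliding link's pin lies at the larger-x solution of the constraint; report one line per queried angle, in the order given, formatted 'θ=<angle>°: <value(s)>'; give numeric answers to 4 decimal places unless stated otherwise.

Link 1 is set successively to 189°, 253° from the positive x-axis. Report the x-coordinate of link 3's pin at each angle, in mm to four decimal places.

geometry: r = 52 mm, L = 131 mm, e = 7 mm
θ=189°: crank pin P = (r cos θ, r sin θ) = (-51.359794, -8.134592)
θ=189°: h = r sin θ − e = -8.134592 − 7 = -15.134592
θ=189°: x = r cos θ + √(L² − h²) = -51.359794 + 130.122804 = 78.763010
θ=253°: crank pin P = (r cos θ, r sin θ) = (-15.203329, -49.727847)
θ=253°: h = r sin θ − e = -49.727847 − 7 = -56.727847
θ=253°: x = r cos θ + √(L² − h²) = -15.203329 + 118.080275 = 102.876946

θ=189°: 78.7630
θ=253°: 102.8769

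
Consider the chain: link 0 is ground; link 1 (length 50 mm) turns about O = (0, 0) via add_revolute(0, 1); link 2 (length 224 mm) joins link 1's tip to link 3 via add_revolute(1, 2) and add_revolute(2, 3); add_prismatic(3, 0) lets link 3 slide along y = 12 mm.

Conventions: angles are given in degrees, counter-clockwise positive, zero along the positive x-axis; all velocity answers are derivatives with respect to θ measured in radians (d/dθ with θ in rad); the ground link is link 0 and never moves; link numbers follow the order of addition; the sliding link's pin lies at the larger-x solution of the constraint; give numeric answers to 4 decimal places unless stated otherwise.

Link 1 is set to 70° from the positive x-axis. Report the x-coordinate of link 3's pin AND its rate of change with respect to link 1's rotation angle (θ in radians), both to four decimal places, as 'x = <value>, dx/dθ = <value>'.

geometry: r = 50 mm, L = 224 mm, e = 12 mm
crank pin P = (r cos θ, r sin θ) = (17.101007, 46.984631)
h = r sin θ − e = 46.984631 − 12 = 34.984631
x = r cos θ + √(L² − h²) = 17.101007 + 221.251160 = 238.352167
dx/dθ = −r sin θ − h·r cos θ/√(L² − h²) (θ in radians; h = 34.984631) = -49.688673

x = 238.3522, dx/dθ = -49.6887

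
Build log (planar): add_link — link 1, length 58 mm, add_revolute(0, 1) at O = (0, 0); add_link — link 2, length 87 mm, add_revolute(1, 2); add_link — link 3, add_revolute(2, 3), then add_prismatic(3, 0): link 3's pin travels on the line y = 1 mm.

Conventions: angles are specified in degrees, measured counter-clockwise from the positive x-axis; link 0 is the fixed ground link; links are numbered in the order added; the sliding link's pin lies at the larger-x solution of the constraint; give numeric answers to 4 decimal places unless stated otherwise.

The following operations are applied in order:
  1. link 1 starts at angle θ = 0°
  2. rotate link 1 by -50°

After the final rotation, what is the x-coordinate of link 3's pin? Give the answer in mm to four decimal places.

geometry: r = 58 mm, L = 87 mm, e = 1 mm; θ starts at 0°
rotate link 1 by -50°: θ ← 0° -50° = -50°
crank pin P = (r cos θ, r sin θ) = (37.281681, -44.430578)
h = r sin θ − e = -44.430578 − 1 = -45.430578
x = r cos θ + √(L² − h²) = 37.281681 + 74.196109 = 111.477790

111.4778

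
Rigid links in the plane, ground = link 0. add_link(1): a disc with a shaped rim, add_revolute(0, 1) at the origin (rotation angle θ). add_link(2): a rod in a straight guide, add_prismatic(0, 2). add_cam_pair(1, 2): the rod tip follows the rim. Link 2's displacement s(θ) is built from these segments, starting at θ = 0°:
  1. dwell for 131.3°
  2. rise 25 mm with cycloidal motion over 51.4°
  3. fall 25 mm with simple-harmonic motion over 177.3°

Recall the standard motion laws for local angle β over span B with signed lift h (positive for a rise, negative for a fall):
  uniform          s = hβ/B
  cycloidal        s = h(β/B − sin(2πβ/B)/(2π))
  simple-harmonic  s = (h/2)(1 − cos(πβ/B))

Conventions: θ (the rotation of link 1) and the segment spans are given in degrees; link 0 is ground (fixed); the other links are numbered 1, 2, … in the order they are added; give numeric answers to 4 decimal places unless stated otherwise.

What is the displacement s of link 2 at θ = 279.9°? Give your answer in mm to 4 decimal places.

segment 1 (0° to 131.3°, dwell): s unchanged at 0.0000
segment 2 (131.3° to 182.7°, cycloidal, h = 25) is passed completely: s = 0.0000 + (25) = 25.0000
θ = 279.9° falls in segment 3 (182.7° to 360°, simple-harmonic, h = -25): β = 279.9 − 182.7 = 97.2°, B = 177.3°; Δs = -25/2·(1 − cos(π·0.5482)) = -14.3865; s = 25.0000 − 14.3865 = 10.6135

10.6135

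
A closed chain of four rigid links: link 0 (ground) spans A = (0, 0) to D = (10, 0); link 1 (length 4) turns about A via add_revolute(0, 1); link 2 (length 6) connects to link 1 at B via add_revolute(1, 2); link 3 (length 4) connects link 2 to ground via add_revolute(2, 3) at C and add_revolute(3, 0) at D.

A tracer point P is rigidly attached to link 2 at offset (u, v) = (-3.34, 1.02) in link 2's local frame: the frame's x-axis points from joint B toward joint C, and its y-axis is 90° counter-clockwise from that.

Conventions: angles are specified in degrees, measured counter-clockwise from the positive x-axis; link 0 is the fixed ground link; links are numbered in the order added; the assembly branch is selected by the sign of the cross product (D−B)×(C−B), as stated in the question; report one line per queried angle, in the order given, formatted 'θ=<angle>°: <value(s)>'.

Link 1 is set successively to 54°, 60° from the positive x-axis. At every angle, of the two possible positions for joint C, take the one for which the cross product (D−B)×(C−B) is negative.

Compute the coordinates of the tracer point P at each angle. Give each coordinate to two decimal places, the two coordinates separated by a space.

A=(0,0), D=(10.00,0)
θ=54°: B = A + 4.00·(cos54°, sin54°) = (2.3511, 3.2361)
θ=54°: |BD| = 8.3053
θ=54°: circle(B,6.00) ∩ circle(D,4.00): a=5.3567, h=2.7030
θ=54°:   candidates: C₊=(8.3376,3.6382) cross=22.449; C₋=(6.2313,-1.3404) cross=-22.449
θ=54°:   branch - wants cross < 0 → take C=(6.2313,-1.3404) (cross=-22.449)
θ=54°: ex = (C−B)/|BC| = (0.6467,-0.7628); ey = (0.7628,0.6467)
θ=54°: P = B + -3.34·ex + 1.02·ey = (0.9692,6.4433)
θ=60°: B = A + 4.00·(cos60°, sin60°) = (2.0000, 3.4641)
θ=60°: |BD| = 8.7178
θ=60°: circle(B,6.00) ∩ circle(D,4.00): a=5.5060, h=2.3842
θ=60°:   candidates: C₊=(8.0000,3.4641) cross=20.785; C₋=(6.1053,-0.9116) cross=-20.785
θ=60°:   branch - wants cross < 0 → take C=(6.1053,-0.9116) (cross=-20.785)
θ=60°: ex = (C−B)/|BC| = (0.6842,-0.7293); ey = (0.7293,0.6842)
θ=60°: P = B + -3.34·ex + 1.02·ey = (0.4586,6.5978)

θ=54°: 0.97 6.44
θ=60°: 0.46 6.60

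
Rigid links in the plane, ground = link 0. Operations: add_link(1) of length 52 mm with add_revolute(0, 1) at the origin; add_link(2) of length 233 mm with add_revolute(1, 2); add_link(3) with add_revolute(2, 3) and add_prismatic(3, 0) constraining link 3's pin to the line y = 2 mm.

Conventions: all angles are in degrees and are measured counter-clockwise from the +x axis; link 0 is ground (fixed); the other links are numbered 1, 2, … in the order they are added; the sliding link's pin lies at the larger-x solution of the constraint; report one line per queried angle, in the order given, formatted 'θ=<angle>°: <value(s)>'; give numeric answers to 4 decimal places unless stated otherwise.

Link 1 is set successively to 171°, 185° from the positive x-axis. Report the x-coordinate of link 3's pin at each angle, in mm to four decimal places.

geometry: r = 52 mm, L = 233 mm, e = 2 mm
θ=171°: crank pin P = (r cos θ, r sin θ) = (-51.359794, 8.134592)
θ=171°: h = r sin θ − e = 8.134592 − 2 = 6.134592
θ=171°: x = r cos θ + √(L² − h²) = -51.359794 + 232.919228 = 181.559434
θ=185°: crank pin P = (r cos θ, r sin θ) = (-51.802124, -4.532099)
θ=185°: h = r sin θ − e = -4.532099 − 2 = -6.532099
θ=185°: x = r cos θ + √(L² − h²) = -51.802124 + 232.908419 = 181.106295

θ=171°: 181.5594
θ=185°: 181.1063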